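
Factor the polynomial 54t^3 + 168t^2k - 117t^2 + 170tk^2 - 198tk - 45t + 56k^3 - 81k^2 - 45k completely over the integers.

(9t + 7k + 3)(6t + 8k - 15)(t + k)

Group: 6t(9t^2 + 16tk + 3t + 7k^2 + 3k) + (8k - 15)(9t^2 + 16tk + 3t + 7k^2 + 3k); both groups contain (9t^2 + 16tk + 3t + 7k^2 + 3k), so (6t + 8k - 15) is a factor with cofactor 9t^2 + 16tk + 3t + 7k^2 + 3k.
The cofactor groups again: 9t^2 + 16tk + 3t + 7k^2 + 3k = t(9t + 7k + 3) + k(9t + 7k + 3); both groups contain (9t + 7k + 3), giving (t + k)(9t + 7k + 3).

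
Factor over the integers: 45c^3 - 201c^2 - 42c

Pull out the common factor 3c, then factor the remaining trinomial.

3c(3c - 14)(5c + 1)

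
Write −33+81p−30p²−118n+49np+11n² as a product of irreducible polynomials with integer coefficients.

(11n−6p+3)(n+5p−11)

Group: n(11n−6p+3) + (5p−11)(11n−6p+3); both groups contain (11n−6p+3).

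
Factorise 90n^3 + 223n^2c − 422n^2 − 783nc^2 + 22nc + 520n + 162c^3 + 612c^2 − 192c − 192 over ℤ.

Group: 2n(45n^2 − 91nc − 76n + 18c^2 + 80c + 32) + (9c − 6)(45n^2 − 91nc − 76n + 18c^2 + 80c + 32); both groups contain (45n^2 − 91nc − 76n + 18c^2 + 80c + 32), so (2n + 9c − 6) is a factor with cofactor 45n^2 − 91nc − 76n + 18c^2 + 80c + 32.
The cofactor groups again: 45n^2 − 91nc − 76n + 18c^2 + 80c + 32 = 9n(5n − 9c − 4) + (−2c − 8)(5n − 9c − 4); both groups contain (5n − 9c − 4), giving (9n − 2c − 8)(5n − 9c − 4).

(9n − 2c − 8)(5n − 9c − 4)(2n + 9c − 6)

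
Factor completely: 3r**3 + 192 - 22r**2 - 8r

Among the possible rational roots, r = 6 is a root, so (r - 6) is a factor; dividing leaves 3r**2 - 4r - 32.
The remaining quadratic factors as (r - 4)(3r + 8).

(3r + 8)(r - 4)(r - 6)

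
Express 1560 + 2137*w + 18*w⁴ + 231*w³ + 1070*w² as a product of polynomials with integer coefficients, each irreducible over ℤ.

(3*w + 8)*(6*w + 13)*(w + 3)*(w + 5)

By the rational root theorem, w = −5 is a root, so (w + 5) divides it; the quotient is 18*w³ + 141*w² + 365*w + 312.
Then w = −13/6 is a root, giving the factor (6*w + 13) and quotient 3*w² + 17*w + 24.
The remaining quadratic factors as (w + 3)(3*w + 8).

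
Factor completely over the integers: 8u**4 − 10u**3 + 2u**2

2u**2(4u − 1)(u − 1)

Pull out the common factor 2u**2, then factor the remaining trinomial.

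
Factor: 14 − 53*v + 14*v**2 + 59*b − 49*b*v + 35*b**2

Group: 7*b*(5*b − 2*v + 7) + (−7*v + 2)*(5*b − 2*v + 7); both groups contain (5*b − 2*v + 7).

(5*b − 2*v + 7)*(7*b − 7*v + 2)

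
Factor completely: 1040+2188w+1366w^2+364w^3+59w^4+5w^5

Testing divisors of the constant over divisors of the leading coefficient, w = -5 is a root, so (w+5) is a factor; dividing leaves 5w^4+34w^3+194w^2+396w+208.
Continuing, w = -4/5 is a root, giving the factor (5w+4) and quotient w^3+6w^2+34w+52.
Continuing, w = -2 is a root, giving the factor (w+2) and quotient w^2+4w+26.
The quadratic w^2+4w+26 has discriminant -88 < 0 and is irreducible over ℤ.

(5w+4)(w+2)(w+5)(w^2+4w+26)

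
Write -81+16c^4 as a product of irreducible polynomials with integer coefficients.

Write as (4c^2)² − (9)², then factor 4c^2-9 once more.

(2c+3)(2c-3)(4c^2+9)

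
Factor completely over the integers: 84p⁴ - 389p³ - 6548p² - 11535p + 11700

By the rational root theorem, p = -15/4 is a root, so (4p + 15) divides it; the quotient is 21p³ - 176p² - 977p + 780.
Then p = 5/7 is a root, so (7p - 5) is a factor; dividing leaves 3p² - 23p - 156.
The remaining quadratic factors as (3p + 13)(p - 12).

(3p + 13)(4p + 15)(7p - 5)(p - 12)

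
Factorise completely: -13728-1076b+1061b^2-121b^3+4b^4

Trying the rational-root candidates, b = -11/4 is a root, so (4b+11) divides it; the quotient is b^3-33b^2+356b-1248.
Continuing, b = 12 is a root, so (b-12) is a factor; dividing leaves b^2-21b+104.
The remaining quadratic factors as (b-8)(b-13).

(4b+11)(b-12)(b-13)(b-8)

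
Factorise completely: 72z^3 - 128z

Pull out the common factor 8z; 9z^2 - 16 is a difference of squares.

8z(3z + 4)(3z - 4)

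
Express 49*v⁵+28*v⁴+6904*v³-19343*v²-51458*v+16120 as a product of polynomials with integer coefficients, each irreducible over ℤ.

(7*v+13)*(7*v-2)*(v-4)*(v²+3*v+155)

Trying the rational-root candidates, v = 4 is a root, giving the factor (v-4) and quotient 49*v⁴+224*v³+7800*v²+11857*v-4030.
Continuing, v = -13/7 is a root, giving the factor (7*v+13) and quotient 7*v³+19*v²+1079*v-310.
Continuing, v = 2/7 is a root, so (7*v-2) divides it; the quotient is v²+3*v+155.
The quadratic v²+3*v+155 has discriminant -611 < 0 and is irreducible over ℤ.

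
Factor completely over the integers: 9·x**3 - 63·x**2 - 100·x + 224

(3·x + 7)·(3·x - 4)·(x - 8)

Trying the rational-root candidates, x = 4/3 is a root, so (3·x - 4) is a factor; dividing leaves 3·x**2 - 17·x - 56.
The remaining quadratic factors as (x - 8)(3·x + 7).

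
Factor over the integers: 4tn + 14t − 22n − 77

(2n + 7)(2t − 11)

Group as (4tn + 14t) + (−22n − 77) = 2t(2n + 7) − 11(2n + 7).
Both groups share the factor (2n + 7).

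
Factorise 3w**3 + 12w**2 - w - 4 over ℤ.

(w + 4)(3w**2 - 1)

Group as (3w**3 - w) + (12w**2 - 4) = w(3w**2 - 1) + 4(3w**2 - 1).
Both groups share the factor (3w**2 - 1).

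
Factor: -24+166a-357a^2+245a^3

(5a-3)(7a-2)(7a-4)

Testing divisors of the constant over divisors of the leading coefficient, a = 4/7 is a root, giving the factor (7a-4) and quotient 35a^2-31a+6.
The remaining quadratic factors as (7a-2)(5a-3).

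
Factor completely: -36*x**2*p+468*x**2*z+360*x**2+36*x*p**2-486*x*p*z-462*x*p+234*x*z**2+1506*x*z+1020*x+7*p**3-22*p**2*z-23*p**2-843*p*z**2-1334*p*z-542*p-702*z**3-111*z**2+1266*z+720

-(6*x-7*p-6*z+9)*(6*x+p+9*z+8)*(p-13*z-10)

Group: p*(-36*x**2+36*x*p-18*x*z-102*x+7*p**2+69*p*z+47*p+54*z**2-33*z-72) + (-13*z-10)*(-36*x**2+36*x*p-18*x*z-102*x+7*p**2+69*p*z+47*p+54*z**2-33*z-72); both groups contain (-36*x**2+36*x*p-18*x*z-102*x+7*p**2+69*p*z+47*p+54*z**2-33*z-72), so (p-13*z-10) is a factor with cofactor -36*x**2+36*x*p-18*x*z-102*x+7*p**2+69*p*z+47*p+54*z**2-33*z-72.
The cofactor groups again: -36*x**2+36*x*p-18*x*z-102*x+7*p**2+69*p*z+47*p+54*z**2-33*z-72 = -6*x*(6*x-7*p-6*z+9) + (-p-9*z-8)*(6*x-7*p-6*z+9); both groups contain (6*x-7*p-6*z+9), giving -(6*x+p+9*z+8)*(6*x-7*p-6*z+9).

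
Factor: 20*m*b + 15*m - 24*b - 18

(4*b + 3)*(5*m - 6)

Group as (20*m*b + 15*m) + (-24*b - 18) = 5*m*(4*b + 3) - 6*(4*b + 3).
Both groups share the factor (4*b + 3).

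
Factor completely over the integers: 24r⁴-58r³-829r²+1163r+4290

By the rational root theorem, r = 13/4 is a root, so (4r-13) divides it; the quotient is 6r³+5r²-191r-330.
Next, r = -5 is a root, so (r+5) divides it; the quotient is 6r²-25r-66.
The remaining quadratic factors as (6r+11)(r-6).

(4r-13)(6r+11)(r+5)(r-6)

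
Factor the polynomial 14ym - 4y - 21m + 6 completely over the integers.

Group as (14ym - 4y) + (-21m + 6) = 2y(7m - 2) - 3(7m - 2).
Both groups share the factor (7m - 2).

(2y - 3)(7m - 2)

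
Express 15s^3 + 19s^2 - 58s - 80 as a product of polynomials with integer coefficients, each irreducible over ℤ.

(3s + 5)(5s + 8)(s - 2)

Among the possible rational roots, s = 2 is a root, giving the factor (s - 2) and quotient 15s^2 + 49s + 40.
The remaining quadratic factors as (5s + 8)(3s + 5).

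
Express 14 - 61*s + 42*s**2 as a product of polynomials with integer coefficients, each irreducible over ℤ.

Need a pair with product 42·14 = 588 and sum -61: that's -12 and -49.
Split the middle term: 42*s**2 - 12*s - 49*s + 14 = 6*s*(7*s - 2) - 7*(7*s - 2).

(6*s - 7)*(7*s - 2)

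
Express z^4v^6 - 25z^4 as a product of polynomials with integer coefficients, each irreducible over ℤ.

Pull out the common factor z^4, leaving v^6 - 25.
Recognize a difference of squares with the parts v^3 and 5.

z^4(v^3 + 5)(v^3 - 5)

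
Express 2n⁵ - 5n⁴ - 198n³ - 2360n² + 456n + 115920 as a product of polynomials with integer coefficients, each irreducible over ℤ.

Trying the rational-root candidates, n = 6 is a root, giving the factor (n - 6) and quotient 2n⁴ + 7n³ - 156n² - 3296n - 19320.
Then n = -15/2 is a root, giving the factor (2n + 15) and quotient n³ - 4n² - 48n - 1288.
Next, n = 14 is a root, giving the factor (n - 14) and quotient n² + 10n + 92.
The quadratic n² + 10n + 92 has discriminant -268 < 0 and is irreducible over ℤ.

(2n + 15)(n - 14)(n - 6)(n² + 10n + 92)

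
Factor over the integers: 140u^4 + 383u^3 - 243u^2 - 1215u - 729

Trying the rational-root candidates, u = -1 is a root, so (u + 1) divides it; the quotient is 140u^3 + 243u^2 - 486u - 729.
Then u = 9/5 is a root, so (5u - 9) divides it; the quotient is 28u^2 + 99u + 81.
The remaining quadratic factors as (7u + 9)(4u + 9).

(4u + 9)(5u - 9)(7u + 9)(u + 1)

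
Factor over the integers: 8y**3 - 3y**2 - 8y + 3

(8y - 3)(y + 1)(y - 1)

Group as (8y**3 - 8y) + (-3y**2 + 3) = 8y(y**2 - 1) - 3(y**2 - 1).
Both groups share the factor (y**2 - 1).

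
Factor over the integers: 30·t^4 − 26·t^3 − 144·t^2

2·t^2·(3·t − 8)·(5·t + 9)

Pull out the common factor 2·t^2, then factor the remaining trinomial.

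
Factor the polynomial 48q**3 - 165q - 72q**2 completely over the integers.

Pull out the common factor 3q, then factor the remaining trinomial.

3q(4q + 5)(4q - 11)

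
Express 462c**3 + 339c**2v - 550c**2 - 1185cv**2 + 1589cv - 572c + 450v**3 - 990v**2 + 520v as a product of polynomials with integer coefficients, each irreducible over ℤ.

(11c - 10v)(6c - 3v + 4)(7c + 15v - 13)

Group: 6c(77c**2 + 95cv - 143c - 150v**2 + 130v) + (-3v + 4)(77c**2 + 95cv - 143c - 150v**2 + 130v); both groups contain (77c**2 + 95cv - 143c - 150v**2 + 130v), so (6c - 3v + 4) is a factor with cofactor 77c**2 + 95cv - 143c - 150v**2 + 130v.
The cofactor groups again: 77c**2 + 95cv - 143c - 150v**2 + 130v = 11c(7c + 15v - 13) - 10v(7c + 15v - 13); both groups contain (7c + 15v - 13), giving (11c - 10v)(7c + 15v - 13).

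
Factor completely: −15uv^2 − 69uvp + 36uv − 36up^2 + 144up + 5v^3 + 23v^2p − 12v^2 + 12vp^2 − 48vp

−(5v + 3p − 12)(3u − v)(v + 4p)

Group: 5v(−3uv − 12up + v^2 + 4vp) + (3p − 12)(−3uv − 12up + v^2 + 4vp); both groups contain (−3uv − 12up + v^2 + 4vp), so (5v + 3p − 12) is a factor with cofactor −3uv − 12up + v^2 + 4vp.
The cofactor groups again: −3uv − 12up + v^2 + 4vp = −3u(v + 4p) + v(v + 4p); both groups contain (v + 4p), giving −(3u − v)(v + 4p).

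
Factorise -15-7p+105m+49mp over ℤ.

Group as (49mp+105m) + (-7p-15) = 7m(7p+15) - (7p+15).
Both groups share the factor (7p+15).

(7m-1)(7p+15)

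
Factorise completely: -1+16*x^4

Difference of squares twice: with A = 2*x and B = 1, A⁴ − B⁴ = (A² − B²)(A² + B²), and A² − B² factors again.

(2*x+1)*(2*x-1)*(4*x^2+1)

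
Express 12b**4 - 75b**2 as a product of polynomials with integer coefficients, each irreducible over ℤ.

3b**2(2b + 5)(2b - 5)

Pull out the common factor 3b**2; 4b**2 - 25 is a difference of squares.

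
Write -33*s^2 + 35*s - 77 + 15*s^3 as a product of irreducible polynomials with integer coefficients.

(5*s - 11)*(3*s^2 + 7)

Group as (15*s^3 + 35*s) + (-33*s^2 - 77) = 5*s*(3*s^2 + 7) - 11*(3*s^2 + 7).
Both groups share the factor (3*s^2 + 7).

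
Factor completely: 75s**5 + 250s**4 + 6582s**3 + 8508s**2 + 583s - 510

Among the possible rational roots, s = -1/3 is a root, giving the factor (3s + 1) and quotient 25s**4 + 75s**3 + 2169s**2 + 2113s - 510.
Continuing, s = -6/5 is a root, so (5s + 6) divides it; the quotient is 5s**3 + 9s**2 + 423s - 85.
Continuing, s = 1/5 is a root, giving the factor (5s - 1) and quotient s**2 + 2s + 85.
The quadratic s**2 + 2s + 85 has discriminant -336 < 0 and is irreducible over ℤ.

(3s + 1)(5s + 6)(5s - 1)(s**2 + 2s + 85)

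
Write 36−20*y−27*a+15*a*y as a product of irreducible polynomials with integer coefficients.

Group as (15*a*y−27*a) + (−20*y+36) = 3*a*(5*y−9) − 4*(5*y−9).
Both groups share the factor (5*y−9).

(3*a−4)*(5*y−9)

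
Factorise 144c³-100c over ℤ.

4c(6c+5)(6c-5)

Every term has a factor of 4c. Then 36c²-25 = (6c)² − (5)².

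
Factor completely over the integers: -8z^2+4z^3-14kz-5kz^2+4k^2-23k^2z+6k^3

Group: 2k(3k^2-13kz+2k+4z^2-8z) + z(3k^2-13kz+2k+4z^2-8z); both groups contain (3k^2-13kz+2k+4z^2-8z), so (2k+z) is a factor with cofactor 3k^2-13kz+2k+4z^2-8z.
The cofactor groups again: 3k^2-13kz+2k+4z^2-8z = 3k(k-4z) + (-z+2)(k-4z); both groups contain (k-4z), giving (3k-z+2)(k-4z).

(2k+z)(3k-z+2)(k-4z)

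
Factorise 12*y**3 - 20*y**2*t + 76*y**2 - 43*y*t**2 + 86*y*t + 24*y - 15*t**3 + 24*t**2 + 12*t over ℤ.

(y - 3*t + 6)*(6*y + 5*t + 2)*(2*y + t)

Group: y*(12*y**2 + 16*y*t + 4*y + 5*t**2 + 2*t) + (-3*t + 6)*(12*y**2 + 16*y*t + 4*y + 5*t**2 + 2*t); both groups contain (12*y**2 + 16*y*t + 4*y + 5*t**2 + 2*t), so (y - 3*t + 6) is a factor with cofactor 12*y**2 + 16*y*t + 4*y + 5*t**2 + 2*t.
The cofactor groups again: 12*y**2 + 16*y*t + 4*y + 5*t**2 + 2*t = 2*y*(6*y + 5*t + 2) + t*(6*y + 5*t + 2); both groups contain (6*y + 5*t + 2), giving (2*y + t)*(6*y + 5*t + 2).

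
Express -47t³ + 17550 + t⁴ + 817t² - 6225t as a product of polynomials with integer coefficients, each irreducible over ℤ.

By the rational root theorem, t = 15 is a root, so (t - 15) divides it; the quotient is t³ - 32t² + 337t - 1170.
Then t = 13 is a root, giving the factor (t - 13) and quotient t² - 19t + 90.
The remaining quadratic factors as (t - 9)(t - 10).

(t - 10)(t - 13)(t - 15)(t - 9)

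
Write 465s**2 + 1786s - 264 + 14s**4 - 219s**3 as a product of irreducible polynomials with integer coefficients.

(2s - 11)(7s - 1)(s + 2)(s - 12)

Testing divisors of the constant over divisors of the leading coefficient, s = -2 is a root, so (s + 2) is a factor; dividing leaves 14s**3 - 247s**2 + 959s - 132.
Then s = 11/2 is a root, so (2s - 11) is a factor; dividing leaves 7s**2 - 85s + 12.
The remaining quadratic factors as (7s - 1)(s - 12).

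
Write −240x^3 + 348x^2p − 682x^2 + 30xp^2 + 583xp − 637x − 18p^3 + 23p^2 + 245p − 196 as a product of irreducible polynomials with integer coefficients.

−(6x − 9p + 7)(5x − p + 4)(8x + 2p + 7)

Group: 6x(−40x^2 − 2xp − 67x + 2p^2 − p − 28) + (−9p + 7)(−40x^2 − 2xp − 67x + 2p^2 − p − 28); both groups contain (−40x^2 − 2xp − 67x + 2p^2 − p − 28), so (6x − 9p + 7) is a factor with cofactor −40x^2 − 2xp − 67x + 2p^2 − p − 28.
The cofactor groups again: −40x^2 − 2xp − 67x + 2p^2 − p − 28 = −5x(8x + 2p + 7) + (p − 4)(8x + 2p + 7); both groups contain (8x + 2p + 7), giving −(5x − p + 4)(8x + 2p + 7).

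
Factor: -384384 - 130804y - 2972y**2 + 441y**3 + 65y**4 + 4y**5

(4y + 13)(y + 14)(y - 11)(y**2 + 10y + 192)

Among the possible rational roots, y = -14 is a root, so (y + 14) divides it; the quotient is 4y**4 + 9y**3 + 315y**2 - 7382y - 27456.
Then y = -13/4 is a root, giving the factor (4y + 13) and quotient y**3 - y**2 + 82y - 2112.
Then y = 11 is a root, giving the factor (y - 11) and quotient y**2 + 10y + 192.
The quadratic y**2 + 10y + 192 has discriminant -668 < 0 and is irreducible over ℤ.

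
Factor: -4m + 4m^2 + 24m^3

4m(2m + 1)(3m - 1)

Pull out the common factor 4m, then factor the remaining trinomial.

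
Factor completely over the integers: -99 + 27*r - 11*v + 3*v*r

Group as (3*v*r - 11*v) + (27*r - 99) = v*(3*r - 11) + 9*(3*r - 11).
Both groups share the factor (3*r - 11).

(3*r - 11)*(v + 9)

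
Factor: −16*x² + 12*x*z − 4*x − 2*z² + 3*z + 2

Group: −4*x*(4*x − 2*z − 1) + (z − 2)*(4*x − 2*z − 1); both groups contain (4*x − 2*z − 1).

−(4*x − 2*z − 1)*(4*x − z + 2)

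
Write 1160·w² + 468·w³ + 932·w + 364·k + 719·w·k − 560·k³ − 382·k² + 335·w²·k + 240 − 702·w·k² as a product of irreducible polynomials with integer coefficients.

Group: 13·w·(36·w² − 13·w·k + 56·w − 40·k² + 7·k + 20) + (14·k + 12)·(36·w² − 13·w·k + 56·w − 40·k² + 7·k + 20); both groups contain (36·w² − 13·w·k + 56·w − 40·k² + 7·k + 20), so (13·w + 14·k + 12) is a factor with cofactor 36·w² − 13·w·k + 56·w − 40·k² + 7·k + 20.
The cofactor groups again: 36·w² − 13·w·k + 56·w − 40·k² + 7·k + 20 = 4·w·(9·w + 8·k + 5) + (−5·k + 4)·(9·w + 8·k + 5); both groups contain (9·w + 8·k + 5), giving (4·w − 5·k + 4)·(9·w + 8·k + 5).

(4·w − 5·k + 4)·(13·w + 14·k + 12)·(9·w + 8·k + 5)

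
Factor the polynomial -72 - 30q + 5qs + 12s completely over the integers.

Group as (5qs - 30q) + (12s - 72) = 5q(s - 6) + 12(s - 6).
Both groups share the factor (s - 6).

(5q + 12)(s - 6)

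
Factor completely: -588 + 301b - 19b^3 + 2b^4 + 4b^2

Among the possible rational roots, b = 7 is a root, so (b - 7) is a factor; dividing leaves 2b^3 - 5b^2 - 31b + 84.
Next, b = -4 is a root, giving the factor (b + 4) and quotient 2b^2 - 13b + 21.
The remaining quadratic factors as (b - 3)(2b - 7).

(2b - 7)(b + 4)(b - 3)(b - 7)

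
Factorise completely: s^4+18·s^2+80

(s^2+10)·(s^2+8)

Substitute u = s^2 to get a quadratic in u, then factor.
s^2+10 is irreducible over ℤ (always positive, so no real roots).
s^2+8 is irreducible over ℤ (always positive, so no real roots).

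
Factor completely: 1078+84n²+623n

7(3n+14)(4n+11)

Pull out the common factor 7, then factor the remaining trinomial.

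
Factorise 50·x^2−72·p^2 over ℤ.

Factor out 2, leaving 25·x^2−36·p^2, which is a difference of two squares.

2·(5·x−6·p)·(5·x+6·p)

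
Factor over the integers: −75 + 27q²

Every term has a factor of 3. Then 9q² − 25 = (3q)² − (5)².

3(3q + 5)(3q − 5)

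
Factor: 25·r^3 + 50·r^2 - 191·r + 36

Among the possible rational roots, r = 1/5 is a root, giving the factor (5·r - 1) and quotient 5·r^2 + 11·r - 36.
The remaining quadratic factors as (5·r - 9)(r + 4).

(5·r - 1)·(5·r - 9)·(r + 4)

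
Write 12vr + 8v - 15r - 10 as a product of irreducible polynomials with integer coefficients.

(3r + 2)(4v - 5)

Group as (12vr + 8v) + (-15r - 10) = 4v(3r + 2) - 5(3r + 2).
Both groups share the factor (3r + 2).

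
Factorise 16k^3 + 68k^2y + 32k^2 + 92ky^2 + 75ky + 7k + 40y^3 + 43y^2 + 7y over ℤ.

Group: k(16k^2 + 52ky + 32k + 40y^2 + 43y + 7) + y(16k^2 + 52ky + 32k + 40y^2 + 43y + 7); both groups contain (16k^2 + 52ky + 32k + 40y^2 + 43y + 7), so (k + y) is a factor with cofactor 16k^2 + 52ky + 32k + 40y^2 + 43y + 7.
The cofactor groups again: 16k^2 + 52ky + 32k + 40y^2 + 43y + 7 = 4k(4k + 8y + 7) + (5y + 1)(4k + 8y + 7); both groups contain (4k + 8y + 7), giving (4k + 5y + 1)(4k + 8y + 7).

(4k + 5y + 1)(4k + 8y + 7)(k + y)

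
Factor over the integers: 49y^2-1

Need a pair with product 49·(-1) = -49 and sum 0: that's 7 and -7.
Split the middle term: 49y^2+7y - 7y-1 = 7y(7y+1) - (7y+1).

(7y+1)(7y-1)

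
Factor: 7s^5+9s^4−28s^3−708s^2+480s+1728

(7s+9)(s−2)(s−4)(s^2+6s+24)

Testing divisors of the constant over divisors of the leading coefficient, s = 2 is a root, so (s−2) divides it; the quotient is 7s^4+23s^3+18s^2−672s−864.
Then s = 4 is a root, so (s−4) is a factor; dividing leaves 7s^3+51s^2+222s+216.
Then s = −9/7 is a root, so (7s+9) is a factor; dividing leaves s^2+6s+24.
The quadratic s^2+6s+24 has discriminant −60 < 0 and is irreducible over ℤ.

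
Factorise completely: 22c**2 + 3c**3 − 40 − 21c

Among the possible rational roots, c = −1 is a root, so (c + 1) divides it; the quotient is 3c**2 + 19c − 40.
The remaining quadratic factors as (3c − 5)(c + 8).

(3c − 5)(c + 1)(c + 8)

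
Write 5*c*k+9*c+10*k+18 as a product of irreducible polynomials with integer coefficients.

Group as (5*c*k+9*c) + (10*k+18) = c*(5*k+9) + 2*(5*k+9).
Both groups share the factor (5*k+9).

(5*k+9)*(c+2)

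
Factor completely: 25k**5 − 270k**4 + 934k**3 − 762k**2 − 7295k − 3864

Trying the rational-root candidates, k = −3/5 is a root, giving the factor (5k + 3) and quotient 5k**4 − 57k**3 + 221k**2 − 285k − 1288.
Continuing, k = 7 is a root, so (k − 7) is a factor; dividing leaves 5k**3 − 22k**2 + 67k + 184.
Then k = −8/5 is a root, so (5k + 8) is a factor; dividing leaves k**2 − 6k + 23.
The quadratic k**2 − 6k + 23 has discriminant −56 < 0 and is irreducible over ℤ.

(5k + 3)(5k + 8)(k − 7)(k**2 − 6k + 23)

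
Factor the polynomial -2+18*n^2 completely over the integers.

2*(3*n+1)*(3*n-1)

Every term has a factor of 2. Then 9*n^2-1 = (3*n)² − (1)².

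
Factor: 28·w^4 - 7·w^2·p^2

7·w^2·(2·w - p)·(2·w + p)

Pull out the common factor 7·w^2; 4·w^2 - p^2 is a difference of squares.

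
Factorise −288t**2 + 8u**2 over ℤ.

8(u − 6t)(u + 6t)

Every term has a factor of 8. Then u**2 − 36t**2 = (u)² − (6t)².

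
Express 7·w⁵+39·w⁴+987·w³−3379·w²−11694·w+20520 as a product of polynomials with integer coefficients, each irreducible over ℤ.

Trying the rational-root candidates, w = 10/7 is a root, so (7·w−10) is a factor; dividing leaves w⁴+7·w³+151·w²−267·w−2052.
Then w = −3 is a root, so (w+3) divides it; the quotient is w³+4·w²+139·w−684.
Next, w = 4 is a root, so (w−4) divides it; the quotient is w²+8·w+171.
The quadratic w²+8·w+171 has discriminant −620 < 0 and is irreducible over ℤ.

(7·w−10)·(w+3)·(w−4)·(w²+8·w+171)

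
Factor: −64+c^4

(c^2+8)*(c^2−8)

Substitute u = c^2 to get a quadratic in u, then factor.
c^2+8 is irreducible over ℤ (always positive, so no real roots).
c^2−8 is irreducible over ℤ (8 is not a perfect square).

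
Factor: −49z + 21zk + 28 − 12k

(3k − 7)(7z − 4)

Group as (21zk − 49z) + (−12k + 28) = 7z(3k − 7) − 4(3k − 7).
Both groups share the factor (3k − 7).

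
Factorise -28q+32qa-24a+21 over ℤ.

Group as (32qa-28q) + (-24a+21) = 4q(8a-7) - 3(8a-7).
Both groups share the factor (8a-7).

(4q-3)(8a-7)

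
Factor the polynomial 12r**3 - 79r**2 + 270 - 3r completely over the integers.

By the rational root theorem, r = -5/3 is a root, giving the factor (3r + 5) and quotient 4r**2 - 33r + 54.
The remaining quadratic factors as (4r - 9)(r - 6).

(3r + 5)(4r - 9)(r - 6)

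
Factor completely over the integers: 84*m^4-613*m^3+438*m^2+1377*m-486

Among the possible rational roots, m = 9/4 is a root, giving the factor (4*m-9) and quotient 21*m^3-106*m^2-129*m+54.
Next, m = 6 is a root, so (m-6) is a factor; dividing leaves 21*m^2+20*m-9.
The remaining quadratic factors as (3*m-1)(7*m+9).

(3*m-1)*(4*m-9)*(7*m+9)*(m-6)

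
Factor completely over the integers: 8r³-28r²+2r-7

Group as (8r³+2r) + (-28r²-7) = 2r(4r²+1) - 7(4r²+1).
Both groups share the factor (4r²+1).

(2r-7)(4r²+1)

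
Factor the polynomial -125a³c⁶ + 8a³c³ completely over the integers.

-a³c³(5c - 2)(25c² + 10c + 4)

Factor out a³c³ first: what remains is -125c³ + 8.
Recognize a difference of cubes with the parts 2 and 5c.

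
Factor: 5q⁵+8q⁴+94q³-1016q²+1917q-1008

Testing divisors of the constant over divisors of the leading coefficient, q = 7/5 is a root, giving the factor (5q-7) and quotient q⁴+3q³+23q²-171q+144.
Then q = 3 is a root, giving the factor (q-3) and quotient q³+6q²+41q-48.
Continuing, q = 1 is a root, so (q-1) divides it; the quotient is q²+7q+48.
The quadratic q²+7q+48 has discriminant -143 < 0 and is irreducible over ℤ.

(5q-7)(q-1)(q-3)(q²+7q+48)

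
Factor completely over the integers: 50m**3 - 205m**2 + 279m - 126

Among the possible rational roots, m = 3/2 is a root, so (2m - 3) divides it; the quotient is 25m**2 - 65m + 42.
The remaining quadratic factors as (5m - 7)(5m - 6).

(2m - 3)(5m - 6)(5m - 7)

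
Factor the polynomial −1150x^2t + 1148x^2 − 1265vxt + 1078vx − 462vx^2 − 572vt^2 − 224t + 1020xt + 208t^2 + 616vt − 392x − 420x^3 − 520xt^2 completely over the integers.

−(11v + 10x − 4)(6x + 13t − 14)(7x + 4t)

Group: 6x(−77vx − 44vt − 70x^2 − 40xt + 28x + 16t) + (13t − 14)(−77vx − 44vt − 70x^2 − 40xt + 28x + 16t); both groups contain (−77vx − 44vt − 70x^2 − 40xt + 28x + 16t), so (6x + 13t − 14) is a factor with cofactor −77vx − 44vt − 70x^2 − 40xt + 28x + 16t.
The cofactor groups again: −77vx − 44vt − 70x^2 − 40xt + 28x + 16t = −11v(7x + 4t) + (−10x + 4)(7x + 4t); both groups contain (7x + 4t), giving −(11v + 10x − 4)(7x + 4t).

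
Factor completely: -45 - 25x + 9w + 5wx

(5x + 9)(w - 5)

Group as (5wx + 9w) + (-25x - 45) = w(5x + 9) - 5(5x + 9).
Both groups share the factor (5x + 9).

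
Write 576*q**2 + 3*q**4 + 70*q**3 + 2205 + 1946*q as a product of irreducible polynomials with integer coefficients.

Among the possible rational roots, q = −9 is a root, so (q + 9) divides it; the quotient is 3*q**3 + 43*q**2 + 189*q + 245.
Then q = −7/3 is a root, so (3*q + 7) is a factor; dividing leaves q**2 + 12*q + 35.
The remaining quadratic factors as (q + 5)(q + 7).

(3*q + 7)*(q + 5)*(q + 7)*(q + 9)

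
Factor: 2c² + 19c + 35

Need a pair with product 2·35 = 70 and sum 19: that's 5 and 14.
Split the middle term: 2c² + 5c + 14c + 35 = c(2c + 5) + 7(2c + 5).

(2c + 5)(c + 7)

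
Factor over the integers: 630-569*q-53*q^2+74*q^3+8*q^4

Among the possible rational roots, q = -7/2 is a root, giving the factor (2*q+7) and quotient 4*q^3+23*q^2-107*q+90.
Then q = -9 is a root, so (q+9) divides it; the quotient is 4*q^2-13*q+10.
The remaining quadratic factors as (4*q-5)(q-2).

(2*q+7)*(4*q-5)*(q+9)*(q-2)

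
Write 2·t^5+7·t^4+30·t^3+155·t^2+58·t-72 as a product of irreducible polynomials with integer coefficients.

(2·t-1)·(t+1)·(t+4)·(t^2-t+18)

Among the possible rational roots, t = -4 is a root, so (t+4) is a factor; dividing leaves 2·t^4-t^3+34·t^2+19·t-18.
Next, t = 1/2 is a root, so (2·t-1) divides it; the quotient is t^3+17·t+18.
Then t = -1 is a root, giving the factor (t+1) and quotient t^2-t+18.
The quadratic t^2-t+18 has discriminant -71 < 0 and is irreducible over ℤ.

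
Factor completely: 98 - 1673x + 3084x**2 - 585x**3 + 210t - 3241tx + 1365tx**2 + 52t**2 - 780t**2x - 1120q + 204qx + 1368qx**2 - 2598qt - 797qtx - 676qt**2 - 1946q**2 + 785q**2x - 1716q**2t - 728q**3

Group: 7q(-104q**2 - 52qt - 81qx - 174q - 60tx + 4t + 45x**2 - 213x + 14) + (13t - 13x + 7)(-104q**2 - 52qt - 81qx - 174q - 60tx + 4t + 45x**2 - 213x + 14); both groups contain (-104q**2 - 52qt - 81qx - 174q - 60tx + 4t + 45x**2 - 213x + 14), so (7q + 13t - 13x + 7) is a factor with cofactor -104q**2 - 52qt - 81qx - 174q - 60tx + 4t + 45x**2 - 213x + 14.
The cofactor groups again: -104q**2 - 52qt - 81qx - 174q - 60tx + 4t + 45x**2 - 213x + 14 = -8q(13q + 15x - 1) + (-4t + 3x - 14)(13q + 15x - 1); both groups contain (13q + 15x - 1), giving -(8q + 4t - 3x + 14)(13q + 15x - 1).

-(13q + 15x - 1)(7q + 13t - 13x + 7)(8q + 4t - 3x + 14)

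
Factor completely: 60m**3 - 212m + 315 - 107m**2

Among the possible rational roots, m = 7/3 is a root, so (3m - 7) is a factor; dividing leaves 20m**2 + 11m - 45.
The remaining quadratic factors as (4m - 5)(5m + 9).

(3m - 7)(4m - 5)(5m + 9)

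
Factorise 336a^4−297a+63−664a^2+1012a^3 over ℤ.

(2a+7)(4a−3)(6a−1)(7a+3)

Trying the rational-root candidates, a = −3/7 is a root, giving the factor (7a+3) and quotient 48a^3+124a^2−148a+21.
Continuing, a = 1/6 is a root, giving the factor (6a−1) and quotient 8a^2+22a−21.
The remaining quadratic factors as (2a+7)(4a−3).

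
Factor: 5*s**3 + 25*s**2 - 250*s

Pull out the common factor 5*s, then factor the remaining trinomial.

5*s*(s + 10)*(s - 5)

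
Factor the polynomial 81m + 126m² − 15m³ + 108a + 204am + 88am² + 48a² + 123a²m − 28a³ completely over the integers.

−(4a + 3m)(7a − m + 9)(a − 5m − 3)

Group: a(−28a² − 17am − 36a + 3m² − 27m) + (−5m − 3)(−28a² − 17am − 36a + 3m² − 27m); both groups contain (−28a² − 17am − 36a + 3m² − 27m), so (a − 5m − 3) is a factor with cofactor −28a² − 17am − 36a + 3m² − 27m.
The cofactor groups again: −28a² − 17am − 36a + 3m² − 27m = −4a(7a − m + 9) − 3m(7a − m + 9); both groups contain (7a − m + 9), giving −(4a + 3m)(7a − m + 9).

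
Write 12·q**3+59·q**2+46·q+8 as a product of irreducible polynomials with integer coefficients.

Trying the rational-root candidates, q = −4 is a root, so (q+4) divides it; the quotient is 12·q**2+11·q+2.
The remaining quadratic factors as (4·q+1)(3·q+2).

(3·q+2)·(4·q+1)·(q+4)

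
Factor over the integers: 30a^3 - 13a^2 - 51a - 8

(5a - 8)(6a + 1)(a + 1)

Testing divisors of the constant over divisors of the leading coefficient, a = -1/6 is a root, so (6a + 1) divides it; the quotient is 5a^2 - 3a - 8.
The remaining quadratic factors as (a + 1)(5a - 8).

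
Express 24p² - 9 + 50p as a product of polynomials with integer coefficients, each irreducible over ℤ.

Need a pair with product 24·(-9) = -216 and sum 50: that's -4 and 54.
Split the middle term: 24p² - 4p + 54p - 9 = 4p(6p - 1) + 9(6p - 1).

(4p + 9)(6p - 1)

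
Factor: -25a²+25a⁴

Pull out the common factor 25a², leaving a²-1.
Recognize a difference of squares with the parts a and 1.

25a²(a+1)(a-1)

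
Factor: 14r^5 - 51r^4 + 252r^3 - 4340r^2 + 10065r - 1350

(2r - 5)(7r - 1)(r - 6)(r^2 + 5r + 45)

Trying the rational-root candidates, r = 6 is a root, so (r - 6) is a factor; dividing leaves 14r^4 + 33r^3 + 450r^2 - 1640r + 225.
Next, r = 5/2 is a root, so (2r - 5) is a factor; dividing leaves 7r^3 + 34r^2 + 310r - 45.
Next, r = 1/7 is a root, giving the factor (7r - 1) and quotient r^2 + 5r + 45.
The quadratic r^2 + 5r + 45 has discriminant -155 < 0 and is irreducible over ℤ.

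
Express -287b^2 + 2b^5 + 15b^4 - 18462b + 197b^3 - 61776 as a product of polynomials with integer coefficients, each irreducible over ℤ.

Trying the rational-root candidates, b = 8 is a root, so (b - 8) is a factor; dividing leaves 2b^4 + 31b^3 + 445b^2 + 3273b + 7722.
Continuing, b = -9/2 is a root, giving the factor (2b + 9) and quotient b^3 + 11b^2 + 173b + 858.
Continuing, b = -6 is a root, so (b + 6) is a factor; dividing leaves b^2 + 5b + 143.
The quadratic b^2 + 5b + 143 has discriminant -547 < 0 and is irreducible over ℤ.

(2b + 9)(b + 6)(b - 8)(b^2 + 5b + 143)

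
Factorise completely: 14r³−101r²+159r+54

Testing divisors of the constant over divisors of the leading coefficient, r = 9/2 is a root, so (2r−9) divides it; the quotient is 7r²−19r−6.
The remaining quadratic factors as (7r+2)(r−3).

(2r−9)(7r+2)(r−3)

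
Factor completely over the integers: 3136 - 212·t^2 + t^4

By the rational root theorem, t = 14 is a root, giving the factor (t - 14) and quotient t^3 + 14·t^2 - 16·t - 224.
Next, t = -14 is a root, so (t + 14) divides it; the quotient is t^2 - 16.
The remaining quadratic factors as (t + 4)(t - 4).

(t + 14)·(t + 4)·(t - 14)·(t - 4)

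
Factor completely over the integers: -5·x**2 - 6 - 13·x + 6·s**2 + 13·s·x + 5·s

Group: 3·s·(2·s + 5·x + 3) + (-x - 2)·(2·s + 5·x + 3); both groups contain (2·s + 5·x + 3).

(2·s + 5·x + 3)·(3·s - x - 2)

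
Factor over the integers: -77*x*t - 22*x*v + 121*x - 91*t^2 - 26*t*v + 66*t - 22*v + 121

Group: -7*t*(11*x + 13*t + 11) + (-2*v + 11)*(11*x + 13*t + 11); both groups contain (11*x + 13*t + 11).

-(11*x + 13*t + 11)*(7*t + 2*v - 11)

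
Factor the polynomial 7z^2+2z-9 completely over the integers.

Need a pair with product 7·(-9) = -63 and sum 2: that's 9 and -7.
Split the middle term: 7z^2+9z - 7z-9 = z(7z+9) - (7z+9).

(7z+9)(z-1)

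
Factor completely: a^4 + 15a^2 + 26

Substitute u = a^2 to get a quadratic in u, then factor.
a^2 + 2 is irreducible over ℤ (always positive, so no real roots).
a^2 + 13 is irreducible over ℤ (always positive, so no real roots).

(a^2 + 13)(a^2 + 2)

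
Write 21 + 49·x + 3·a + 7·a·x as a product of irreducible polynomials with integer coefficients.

Group as (7·a·x + 3·a) + (49·x + 21) = a·(7·x + 3) + 7·(7·x + 3).
Both groups share the factor (7·x + 3).

(7·x + 3)·(a + 7)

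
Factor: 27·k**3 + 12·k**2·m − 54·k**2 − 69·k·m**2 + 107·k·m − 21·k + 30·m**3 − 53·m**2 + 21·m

Group: 3·k·(9·k**2 − 14·k·m + 3·k + 5·m**2 − 3·m) + (6·m − 7)·(9·k**2 − 14·k·m + 3·k + 5·m**2 − 3·m); both groups contain (9·k**2 − 14·k·m + 3·k + 5·m**2 − 3·m), so (3·k + 6·m − 7) is a factor with cofactor 9·k**2 − 14·k·m + 3·k + 5·m**2 − 3·m.
The cofactor groups again: 9·k**2 − 14·k·m + 3·k + 5·m**2 − 3·m = k·(9·k − 5·m + 3) − m·(9·k − 5·m + 3); both groups contain (9·k − 5·m + 3), giving (k − m)·(9·k − 5·m + 3).

(3·k + 6·m − 7)·(9·k − 5·m + 3)·(k − m)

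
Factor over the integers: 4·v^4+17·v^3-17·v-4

(4·v+1)·(v+1)·(v+4)·(v-1)

Testing divisors of the constant over divisors of the leading coefficient, v = -1 is a root, giving the factor (v+1) and quotient 4·v^3+13·v^2-13·v-4.
Continuing, v = -4 is a root, giving the factor (v+4) and quotient 4·v^2-3·v-1.
The remaining quadratic factors as (v-1)(4·v+1).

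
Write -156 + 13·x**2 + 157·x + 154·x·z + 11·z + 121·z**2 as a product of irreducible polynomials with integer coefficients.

(13·x + 11·z - 12)·(x + 11·z + 13)

Group: 13·x·(x + 11·z + 13) + (11·z - 12)·(x + 11·z + 13); both groups contain (x + 11·z + 13).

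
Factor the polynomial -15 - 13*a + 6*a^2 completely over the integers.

Need a pair with product 6·(-15) = -90 and sum -13: that's -18 and 5.
Split the middle term: 6*a^2 - 18*a + 5*a - 15 = 6*a*(a - 3) + 5*(a - 3).

(6*a + 5)*(a - 3)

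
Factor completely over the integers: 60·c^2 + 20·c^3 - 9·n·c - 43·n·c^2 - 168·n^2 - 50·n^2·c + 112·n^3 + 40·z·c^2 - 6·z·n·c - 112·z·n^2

-(7·n - 4·c)·(8·n + 5·c)·(2·z - 2·n + c + 3)

Group: 7·n·(-16·z·n - 10·z·c + 16·n^2 + 2·n·c - 24·n - 5·c^2 - 15·c) - 4·c·(-16·z·n - 10·z·c + 16·n^2 + 2·n·c - 24·n - 5·c^2 - 15·c); both groups contain (-16·z·n - 10·z·c + 16·n^2 + 2·n·c - 24·n - 5·c^2 - 15·c), so (7·n - 4·c) is a factor with cofactor -16·z·n - 10·z·c + 16·n^2 + 2·n·c - 24·n - 5·c^2 - 15·c.
The cofactor groups again: -16·z·n - 10·z·c + 16·n^2 + 2·n·c - 24·n - 5·c^2 - 15·c = -8·n·(2·z - 2·n + c + 3) - 5·c·(2·z - 2·n + c + 3); both groups contain (2·z - 2·n + c + 3), giving -(8·n + 5·c)·(2·z - 2·n + c + 3).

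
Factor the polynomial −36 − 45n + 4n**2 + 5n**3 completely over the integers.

(5n + 4)(n + 3)(n − 3)

Testing divisors of the constant over divisors of the leading coefficient, n = −3 is a root, so (n + 3) divides it; the quotient is 5n**2 − 11n − 12.
The remaining quadratic factors as (n − 3)(5n + 4).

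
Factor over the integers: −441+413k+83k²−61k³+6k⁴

(2k−9)(3k+7)(k−1)(k−7)

By the rational root theorem, k = 7 is a root, so (k−7) is a factor; dividing leaves 6k³−19k²−50k+63.
Then k = 1 is a root, giving the factor (k−1) and quotient 6k²−13k−63.
The remaining quadratic factors as (3k+7)(2k−9).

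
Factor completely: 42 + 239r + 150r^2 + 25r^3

(5r + 1)(5r + 14)(r + 3)

Among the possible rational roots, r = -14/5 is a root, giving the factor (5r + 14) and quotient 5r^2 + 16r + 3.
The remaining quadratic factors as (r + 3)(5r + 1).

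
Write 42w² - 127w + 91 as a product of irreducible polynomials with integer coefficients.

(6w - 7)(7w - 13)

Need a pair with product 42·91 = 3822 and sum -127: that's -49 and -78.
Split the middle term: 42w² - 49w - 78w + 91 = 7w(6w - 7) - 13(6w - 7).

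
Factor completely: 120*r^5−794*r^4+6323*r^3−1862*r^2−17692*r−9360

(4*r−9)*(5*r+4)*(6*r+5)*(r^2−6*r+52)

Trying the rational-root candidates, r = −4/5 is a root, so (5*r+4) is a factor; dividing leaves 24*r^4−178*r^3+1407*r^2−1498*r−2340.
Continuing, r = −5/6 is a root, so (6*r+5) is a factor; dividing leaves 4*r^3−33*r^2+262*r−468.
Next, r = 9/4 is a root, giving the factor (4*r−9) and quotient r^2−6*r+52.
The quadratic r^2−6*r+52 has discriminant −172 < 0 and is irreducible over ℤ.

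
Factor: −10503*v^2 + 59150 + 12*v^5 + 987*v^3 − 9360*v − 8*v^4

(2*v + 5)*(6*v − 13)*(v − 7)*(v^2 + 6*v + 130)

By the rational root theorem, v = −5/2 is a root, giving the factor (2*v + 5) and quotient 6*v^4 − 19*v^3 + 541*v^2 − 6604*v + 11830.
Next, v = 7 is a root, so (v − 7) divides it; the quotient is 6*v^3 + 23*v^2 + 702*v − 1690.
Next, v = 13/6 is a root, so (6*v − 13) divides it; the quotient is v^2 + 6*v + 130.
The quadratic v^2 + 6*v + 130 has discriminant −484 < 0 and is irreducible over ℤ.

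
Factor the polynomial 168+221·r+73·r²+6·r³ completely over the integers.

Among the possible rational roots, r = -3 is a root, so (r+3) divides it; the quotient is 6·r²+55·r+56.
The remaining quadratic factors as (r+8)(6·r+7).

(6·r+7)·(r+3)·(r+8)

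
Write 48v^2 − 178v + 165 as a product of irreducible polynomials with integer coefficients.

Need a pair with product 48·165 = 7920 and sum −178: that's −90 and −88.
Split the middle term: 48v^2 − 90v − 88v + 165 = 6v(8v − 15) − 11(8v − 15).

(6v − 11)(8v − 15)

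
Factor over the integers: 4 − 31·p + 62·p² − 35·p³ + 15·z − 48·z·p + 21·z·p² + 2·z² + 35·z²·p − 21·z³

Group: 7·z·(−3·z² + 2·z·p + 2·z + 5·p² − 6·p + 1) + (−7·p + 4)·(−3·z² + 2·z·p + 2·z + 5·p² − 6·p + 1); both groups contain (−3·z² + 2·z·p + 2·z + 5·p² − 6·p + 1), so (7·z − 7·p + 4) is a factor with cofactor −3·z² + 2·z·p + 2·z + 5·p² − 6·p + 1.
The cofactor groups again: −3·z² + 2·z·p + 2·z + 5·p² − 6·p + 1 = −z·(3·z − 5·p + 1) + (−p + 1)·(3·z − 5·p + 1); both groups contain (3·z − 5·p + 1), giving −(z + p − 1)·(3·z − 5·p + 1).

−(3·z − 5·p + 1)·(7·z − 7·p + 4)·(z + p − 1)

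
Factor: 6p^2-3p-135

Pull out the common factor 3, then factor the remaining trinomial.

3(2p+9)(p-5)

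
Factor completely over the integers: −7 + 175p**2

7(5p + 1)(5p − 1)

Every term has a factor of 7. Then 25p**2 − 1 = (5p)² − (1)².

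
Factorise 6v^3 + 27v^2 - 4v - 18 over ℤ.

Group as (6v^3 - 4v) + (27v^2 - 18) = 2v(3v^2 - 2) + 9(3v^2 - 2).
Both groups share the factor (3v^2 - 2).

(2v + 9)(3v^2 - 2)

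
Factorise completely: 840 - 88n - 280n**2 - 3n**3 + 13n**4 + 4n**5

Testing divisors of the constant over divisors of the leading coefficient, n = 7/4 is a root, so (4n - 7) is a factor; dividing leaves n**4 + 5n**3 + 8n**2 - 56n - 120.
Continuing, n = 3 is a root, so (n - 3) is a factor; dividing leaves n**3 + 8n**2 + 32n + 40.
Continuing, n = -2 is a root, so (n + 2) is a factor; dividing leaves n**2 + 6n + 20.
The quadratic n**2 + 6n + 20 has discriminant -44 < 0 and is irreducible over ℤ.

(4n - 7)(n + 2)(n - 3)(n**2 + 6n + 20)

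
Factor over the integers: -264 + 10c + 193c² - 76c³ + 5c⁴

Among the possible rational roots, c = 2 is a root, so (c - 2) divides it; the quotient is 5c³ - 66c² + 61c + 132.
Next, c = 11/5 is a root, giving the factor (5c - 11) and quotient c² - 11c - 12.
The remaining quadratic factors as (c - 12)(c + 1).

(5c - 11)(c + 1)(c - 12)(c - 2)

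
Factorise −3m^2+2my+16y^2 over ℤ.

−(3m−8y)(m+2y)

Group: −3m(m+2y) + 8y(m+2y); both groups contain (m+2y).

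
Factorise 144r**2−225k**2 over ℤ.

9(4r−5k)(4r+5k)

Pull out the common factor 9; 16r**2−25k**2 is a difference of squares.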